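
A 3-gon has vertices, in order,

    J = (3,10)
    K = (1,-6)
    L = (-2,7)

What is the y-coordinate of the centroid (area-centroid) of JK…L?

Apply the shoelace (surveyor's) formula. First the cross-terms c_i = x_i·y_{i+1} − x_{i+1}·y_i:
  -28, -5, -41  ⇒  2A = -74, A = -37.
Then Σ (y_i + y_{i+1})·c_i = -814, so ȳ = -814 / (6·(-37)) = 11/3.

11/3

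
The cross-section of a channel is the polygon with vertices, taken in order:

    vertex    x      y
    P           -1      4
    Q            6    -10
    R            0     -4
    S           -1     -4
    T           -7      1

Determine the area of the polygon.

Apply the shoelace (surveyor's) formula: 2A = Σ (x_i·y_{i+1} − x_{i+1}·y_i), indices taken mod 5.
Cross-terms: -14, -24, -4, -29, -27  ⇒  Σ = -98
Area = |Σ|/2 = 49.

49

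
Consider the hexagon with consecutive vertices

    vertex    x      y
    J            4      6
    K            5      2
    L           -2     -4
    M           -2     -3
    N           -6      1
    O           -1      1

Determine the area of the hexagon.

37.5

Σ = (-22) + (-16) + (-2) + (-20) + (-5) + (-10) = -75
Area = |Σ|/2 = 37.5.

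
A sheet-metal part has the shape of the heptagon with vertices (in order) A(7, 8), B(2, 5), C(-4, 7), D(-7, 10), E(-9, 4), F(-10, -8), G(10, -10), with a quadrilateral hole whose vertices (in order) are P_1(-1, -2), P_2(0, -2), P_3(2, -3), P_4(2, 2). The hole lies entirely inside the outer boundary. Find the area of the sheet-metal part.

276

Outer boundary:
Apply the shoelace formula: 2A = Σ (x_i·y_{i+1} − x_{i+1}·y_i), indices taken mod 7.
Σ = (19) + (34) + (9) + (62) + (112) + (180) + (150) = 566
Area = |Σ|/2 = 283.
Hole:
Apply Gauss's area formula: 2A = Σ (x_i·y_{i+1} − x_{i+1}·y_i), indices taken mod 4.
Σ = (2) + (4) + (10) + (-2) = 14
Area = |Σ|/2 = 7.
Net area = 283 − 7 = 276.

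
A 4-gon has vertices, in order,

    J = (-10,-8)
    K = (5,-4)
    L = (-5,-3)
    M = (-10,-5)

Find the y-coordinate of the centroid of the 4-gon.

-71/14

Apply the shoelace formula. First the cross-terms c_i = x_i·y_{i+1} − x_{i+1}·y_i:
  80, -35, -5, 30  ⇒  2A = 70, A = 35.
Then Σ (y_i + y_{i+1})·c_i = -1065, so ȳ = -1065 / (6·35) = -71/14.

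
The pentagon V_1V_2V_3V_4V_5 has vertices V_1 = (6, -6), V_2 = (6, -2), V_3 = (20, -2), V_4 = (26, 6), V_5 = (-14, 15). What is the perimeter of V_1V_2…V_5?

98

|V_1V_2| = √((0)² + (4)²) = √16 = 4
|V_2V_3| = √((14)² + (0)²) = √196 = 14
|V_3V_4| = √((6)² + (8)²) = √100 = 10
|V_4V_5| = √((-40)² + (9)²) = √1681 = 41
|V_5V_1| = √((20)² + (-21)²) = √841 = 29
Perimeter = 4 + 14 + 10 + 41 + 29 = 98.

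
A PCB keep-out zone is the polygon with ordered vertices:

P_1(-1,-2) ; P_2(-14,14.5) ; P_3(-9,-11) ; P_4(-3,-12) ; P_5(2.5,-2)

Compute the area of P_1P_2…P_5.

173

Apply the shoelace formula: 2A = Σ (x_i·y_{i+1} − x_{i+1}·y_i), indices taken mod 5.
Cross-terms: -42.5, 284.5, 75, 36, -7  ⇒  Σ = 346
Area = |Σ|/2 = 173.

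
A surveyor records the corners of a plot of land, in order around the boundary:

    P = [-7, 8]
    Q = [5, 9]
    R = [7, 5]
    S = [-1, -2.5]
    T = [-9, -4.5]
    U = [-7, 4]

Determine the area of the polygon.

Σ = (-103) + (-38) + (-12.5) + (-18) + (-67.5) + (-28) = -267
Area = |Σ|/2 = 133.5.

133.5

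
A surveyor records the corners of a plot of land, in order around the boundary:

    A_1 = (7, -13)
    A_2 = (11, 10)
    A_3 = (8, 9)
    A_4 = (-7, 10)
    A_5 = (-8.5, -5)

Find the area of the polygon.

Apply Gauss's area formula: 2A = Σ (x_i·y_{i+1} − x_{i+1}·y_i), indices taken mod 5.
Σ = (213) + (19) + (143) + (120) + (145.5) = 640.5
Area = |Σ|/2 = 320.25.

320.25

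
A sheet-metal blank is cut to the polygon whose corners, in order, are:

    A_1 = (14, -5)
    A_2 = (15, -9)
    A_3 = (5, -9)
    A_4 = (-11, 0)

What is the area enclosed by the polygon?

92.5

Apply the surveyor's formula: 2A = Σ (x_i·y_{i+1} − x_{i+1}·y_i), indices taken mod 4.
Σ = (-51) + (-90) + (-99) + (55) = -185
Area = |Σ|/2 = 92.5.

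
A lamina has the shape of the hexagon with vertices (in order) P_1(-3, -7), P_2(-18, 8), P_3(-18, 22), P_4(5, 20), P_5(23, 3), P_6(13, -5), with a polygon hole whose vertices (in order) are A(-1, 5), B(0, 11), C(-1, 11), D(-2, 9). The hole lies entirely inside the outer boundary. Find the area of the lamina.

Outer boundary:
Apply the surveyor's formula: 2A = Σ (x_i·y_{i+1} − x_{i+1}·y_i), indices taken mod 6.
Σ = (-150) + (-252) + (-470) + (-445) + (-154) + (-106) = -1577
Area = |Σ|/2 = 788.5.
Hole:
Σ = (-11) + (11) + (13) + (-1) = 12
Area = |Σ|/2 = 6.
Net area = 788.5 − 6 = 782.5.

782.5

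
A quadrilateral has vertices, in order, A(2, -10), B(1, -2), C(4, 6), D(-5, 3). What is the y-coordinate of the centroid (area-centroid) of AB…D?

9/53

Apply the surveyor's formula. First the cross-terms c_i = x_i·y_{i+1} − x_{i+1}·y_i:
  6, 14, 42, 44  ⇒  2A = 106, A = 53.
Then Σ (y_i + y_{i+1})·c_i = 54, so ȳ = 54 / (6·53) = 9/53.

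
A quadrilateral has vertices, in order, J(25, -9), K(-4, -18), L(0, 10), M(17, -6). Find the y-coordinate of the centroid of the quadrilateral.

Apply Gauss's area formula. First the cross-terms c_i = x_i·y_{i+1} − x_{i+1}·y_i:
  -486, -40, -170, -3  ⇒  2A = -699, A = -349.5.
Then Σ (y_i + y_{i+1})·c_i = 12807, so ȳ = 12807 / (6·(-349.5)) = -1423/233.

-1423/233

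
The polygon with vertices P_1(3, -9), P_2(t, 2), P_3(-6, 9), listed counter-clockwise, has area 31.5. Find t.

1

The doubled signed area Σ (x_i y_{i+1} − x_{i+1} y_i) is linear in t.
With t=0 it equals 45; the coefficient of t is 18 (from the two edges through P_2).
So 18·t + 45 = 2·31.5 = 63 ⇒ t = 1.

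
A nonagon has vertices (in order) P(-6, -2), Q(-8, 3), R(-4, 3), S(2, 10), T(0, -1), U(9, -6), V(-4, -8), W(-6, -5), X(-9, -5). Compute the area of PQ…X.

Apply Gauss's area formula: 2A = Σ (x_i·y_{i+1} − x_{i+1}·y_i), indices taken mod 9.
Cross-terms: -34, -12, -46, -2, 9, -96, -28, -15, -12  ⇒  Σ = -236
Area = |Σ|/2 = 118.

118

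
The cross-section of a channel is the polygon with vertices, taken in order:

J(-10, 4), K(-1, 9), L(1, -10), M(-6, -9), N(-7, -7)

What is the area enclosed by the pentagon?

136.5

Apply the shoelace (surveyor's) formula: 2A = Σ (x_i·y_{i+1} − x_{i+1}·y_i), indices taken mod 5.
J→K: (-10)(9) − (-1)(4) = -86
K→L: (-1)(-10) − (1)(9) = 1
L→M: (1)(-9) − (-6)(-10) = -69
M→N: (-6)(-7) − (-7)(-9) = -21
N→J: (-7)(4) − (-10)(-7) = -98
Σ = -273
Area = |Σ|/2 = 136.5.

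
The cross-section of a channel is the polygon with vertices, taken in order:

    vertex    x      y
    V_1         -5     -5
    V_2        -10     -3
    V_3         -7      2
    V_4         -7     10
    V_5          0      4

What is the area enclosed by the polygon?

70

Σ = (-35) + (-41) + (-56) + (-28) + (20) = -140
Area = |Σ|/2 = 70.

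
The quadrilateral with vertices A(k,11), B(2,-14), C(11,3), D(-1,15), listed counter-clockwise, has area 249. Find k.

-7

The doubled signed area Σ (x_i y_{i+1} − x_{i+1} y_i) is linear in k.
With k=0 it equals 295; the coefficient of k is -29 (from the two edges through A).
So -29·k + 295 = 2·249 = 498 ⇒ k = -7.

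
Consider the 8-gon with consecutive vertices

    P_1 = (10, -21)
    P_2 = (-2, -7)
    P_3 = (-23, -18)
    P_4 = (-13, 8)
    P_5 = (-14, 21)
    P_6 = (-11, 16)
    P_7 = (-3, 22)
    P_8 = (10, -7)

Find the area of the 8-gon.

Σ = (-112) + (-125) + (-418) + (-161) + (7) + (-194) + (-199) + (-140) = -1342
Area = |Σ|/2 = 671.

671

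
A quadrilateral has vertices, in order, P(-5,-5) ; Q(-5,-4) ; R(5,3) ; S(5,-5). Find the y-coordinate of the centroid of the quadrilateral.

-62/27

Apply the shoelace (surveyor's) formula. First the cross-terms c_i = x_i·y_{i+1} − x_{i+1}·y_i:
  -5, 5, -40, -50  ⇒  2A = -90, A = -45.
Then Σ (y_i + y_{i+1})·c_i = 620, so ȳ = 620 / (6·(-45)) = -62/27.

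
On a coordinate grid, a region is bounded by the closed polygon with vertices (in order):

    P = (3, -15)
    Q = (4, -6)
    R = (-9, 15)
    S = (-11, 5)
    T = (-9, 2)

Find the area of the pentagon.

Apply the surveyor's formula: 2A = Σ (x_i·y_{i+1} − x_{i+1}·y_i), indices taken mod 5.
Σ = (42) + (6) + (120) + (23) + (129) = 320
Area = |Σ|/2 = 160.

160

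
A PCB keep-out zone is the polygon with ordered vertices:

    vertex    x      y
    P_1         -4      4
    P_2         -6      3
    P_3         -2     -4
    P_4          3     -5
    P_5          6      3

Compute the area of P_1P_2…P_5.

P_1→P_2: (-4)(3) − (-6)(4) = 12
P_2→P_3: (-6)(-4) − (-2)(3) = 30
P_3→P_4: (-2)(-5) − (3)(-4) = 22
P_4→P_5: (3)(3) − (6)(-5) = 39
P_5→P_1: (6)(4) − (-4)(3) = 36
Σ = 139
Area = |Σ|/2 = 69.5.

69.5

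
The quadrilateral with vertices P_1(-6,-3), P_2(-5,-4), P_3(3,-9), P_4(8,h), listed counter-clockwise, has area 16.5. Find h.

-9

Write out the shoelace sum; only the two edges meeting at P_4 involve h:
2·Area = [(3·h − 8·(-9)) + (8·(-3) − (-6)·h)] + 66
       = 9·h + 114 = 33
⇒ h = -9.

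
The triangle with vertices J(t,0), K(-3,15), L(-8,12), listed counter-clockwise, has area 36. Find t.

-4

Write out the shoelace sum; only the two edges meeting at J involve t:
2·Area = [((-8)·0 − t·12) + (t·15 − (-3)·0)] + 84
       = 3·t + 84 = 72
⇒ t = -4.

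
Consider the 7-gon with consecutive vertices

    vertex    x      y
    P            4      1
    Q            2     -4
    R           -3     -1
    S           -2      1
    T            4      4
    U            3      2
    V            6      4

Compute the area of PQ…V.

Σ = (-18) + (-14) + (-5) + (-12) + (-4) + (0) + (-10) = -63
Area = |Σ|/2 = 31.5.

31.5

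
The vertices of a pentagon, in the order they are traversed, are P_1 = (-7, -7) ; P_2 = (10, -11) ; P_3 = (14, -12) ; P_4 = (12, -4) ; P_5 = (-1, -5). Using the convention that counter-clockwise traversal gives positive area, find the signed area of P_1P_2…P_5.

88.5

Σ = (147) + (34) + (88) + (-64) + (-28) = 177
Signed area = Σ/2 = 88.5 (positive ⇒ counter-clockwise traversal).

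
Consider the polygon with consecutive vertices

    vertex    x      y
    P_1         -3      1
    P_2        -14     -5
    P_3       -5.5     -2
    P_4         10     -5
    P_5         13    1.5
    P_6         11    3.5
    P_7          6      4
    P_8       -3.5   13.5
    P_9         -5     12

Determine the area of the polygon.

Apply the surveyor's formula: 2A = Σ (x_i·y_{i+1} − x_{i+1}·y_i), indices taken mod 9.
Σ = (29) + (0.5) + (47.5) + (80) + (29) + (23) + (95) + (25.5) + (31) = 360.5
Area = |Σ|/2 = 180.25.

180.25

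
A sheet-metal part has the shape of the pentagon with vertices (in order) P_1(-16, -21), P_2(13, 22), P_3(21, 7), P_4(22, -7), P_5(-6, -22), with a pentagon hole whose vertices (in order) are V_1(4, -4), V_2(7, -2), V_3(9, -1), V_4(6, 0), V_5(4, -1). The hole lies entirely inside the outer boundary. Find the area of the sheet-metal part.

Outer boundary:
Σ = (-79) + (-371) + (-301) + (-526) + (-226) = -1503
Area = |Σ|/2 = 751.5.
Hole:
Apply Gauss's area formula: 2A = Σ (x_i·y_{i+1} − x_{i+1}·y_i), indices taken mod 5.
Σ = (20) + (11) + (6) + (-6) + (-12) = 19
Area = |Σ|/2 = 9.5.
Net area = 751.5 − 9.5 = 742.

742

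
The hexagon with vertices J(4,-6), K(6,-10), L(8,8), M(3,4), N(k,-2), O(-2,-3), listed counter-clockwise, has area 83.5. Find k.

-3

Write out the shoelace sum; only the two edges meeting at N involve k:
2·Area = [(3·(-2) − k·4) + (k·(-3) − (-2)·(-2))] + 156
       = -7·k + 146 = 167
⇒ k = -3.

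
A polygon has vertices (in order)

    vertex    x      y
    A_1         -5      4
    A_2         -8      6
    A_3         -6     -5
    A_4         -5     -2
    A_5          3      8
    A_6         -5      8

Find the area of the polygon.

57.5

Σ = (2) + (76) + (-13) + (-34) + (64) + (20) = 115
Area = |Σ|/2 = 57.5.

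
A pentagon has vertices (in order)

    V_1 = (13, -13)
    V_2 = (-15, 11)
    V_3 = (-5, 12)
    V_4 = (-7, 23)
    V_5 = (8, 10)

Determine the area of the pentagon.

Apply the shoelace (surveyor's) formula: 2A = Σ (x_i·y_{i+1} − x_{i+1}·y_i), indices taken mod 5.
Σ = (-52) + (-125) + (-31) + (-254) + (-234) = -696
Area = |Σ|/2 = 348.

348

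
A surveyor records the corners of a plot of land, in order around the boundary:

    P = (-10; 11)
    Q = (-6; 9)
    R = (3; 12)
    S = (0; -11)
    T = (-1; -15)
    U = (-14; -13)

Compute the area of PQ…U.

324

Cross-terms: -24, -99, -33, -11, -197, -284  ⇒  Σ = -648
Area = |Σ|/2 = 324.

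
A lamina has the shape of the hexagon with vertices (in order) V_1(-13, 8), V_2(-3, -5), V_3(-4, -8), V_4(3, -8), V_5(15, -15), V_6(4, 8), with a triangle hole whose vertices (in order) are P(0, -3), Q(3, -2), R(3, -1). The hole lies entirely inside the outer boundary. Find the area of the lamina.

Outer boundary:
Apply the shoelace (surveyor's) formula: 2A = Σ (x_i·y_{i+1} − x_{i+1}·y_i), indices taken mod 6.
Cross-terms: 89, 4, 56, 75, 180, 136  ⇒  Σ = 540
Area = |Σ|/2 = 270.
Hole:
Cross-terms: 9, 3, -9  ⇒  Σ = 3
Area = |Σ|/2 = 1.5.
Net area = 270 − 1.5 = 268.5.

268.5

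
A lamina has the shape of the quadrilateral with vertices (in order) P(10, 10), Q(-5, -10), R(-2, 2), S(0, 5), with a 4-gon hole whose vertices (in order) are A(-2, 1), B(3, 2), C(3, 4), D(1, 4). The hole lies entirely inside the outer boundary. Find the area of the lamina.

Outer boundary:
Apply the surveyor's formula: 2A = Σ (x_i·y_{i+1} − x_{i+1}·y_i), indices taken mod 4.
Σ = (-50) + (-30) + (-10) + (-50) = -140
Area = |Σ|/2 = 70.
Hole:
Σ = (-7) + (6) + (8) + (9) = 16
Area = |Σ|/2 = 8.
Net area = 70 − 8 = 62.

62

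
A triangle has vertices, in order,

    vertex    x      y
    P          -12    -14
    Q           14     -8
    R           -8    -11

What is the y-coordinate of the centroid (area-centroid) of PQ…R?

Apply the shoelace (surveyor's) formula. First the cross-terms c_i = x_i·y_{i+1} − x_{i+1}·y_i:
  292, -218, -20  ⇒  2A = 54, A = 27.
Then Σ (y_i + y_{i+1})·c_i = -1782, so ȳ = -1782 / (6·27) = -11.

-11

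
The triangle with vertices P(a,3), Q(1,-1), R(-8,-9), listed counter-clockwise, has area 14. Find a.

9

Write out the shoelace sum; only the two edges meeting at P involve a:
2·Area = [((-8)·3 − a·(-9)) + (a·(-1) − 1·3)] + -17
       = 8·a + -44 = 28
⇒ a = 9.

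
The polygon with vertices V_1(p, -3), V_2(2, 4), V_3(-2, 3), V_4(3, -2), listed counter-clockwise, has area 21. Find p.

6

Write out the shoelace sum; only the two edges meeting at V_1 involve p:
2·Area = [(3·(-3) − p·(-2)) + (p·4 − 2·(-3))] + 9
       = 6·p + 6 = 42
⇒ p = 6.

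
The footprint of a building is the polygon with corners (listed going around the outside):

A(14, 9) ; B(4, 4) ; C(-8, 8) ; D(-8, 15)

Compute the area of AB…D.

Apply the surveyor's formula: 2A = Σ (x_i·y_{i+1} − x_{i+1}·y_i), indices taken mod 4.
Cross-terms: 20, 64, -56, -282  ⇒  Σ = -254
Area = |Σ|/2 = 127.

127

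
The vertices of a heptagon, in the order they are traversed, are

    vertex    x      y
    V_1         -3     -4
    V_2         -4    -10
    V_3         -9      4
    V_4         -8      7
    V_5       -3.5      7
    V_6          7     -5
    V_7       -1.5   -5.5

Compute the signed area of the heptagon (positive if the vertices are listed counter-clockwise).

-121.25

Apply the shoelace (surveyor's) formula: 2A = Σ (x_i·y_{i+1} − x_{i+1}·y_i), indices taken mod 7.
Σ = (14) + (-106) + (-31) + (-31.5) + (-31.5) + (-46) + (-10.5) = -242.5
Signed area = Σ/2 = -121.25 (negative ⇒ clockwise traversal).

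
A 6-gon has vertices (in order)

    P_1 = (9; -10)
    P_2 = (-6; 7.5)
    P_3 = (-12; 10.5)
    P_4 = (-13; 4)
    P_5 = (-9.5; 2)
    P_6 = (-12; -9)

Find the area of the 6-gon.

P_1→P_2: (9)(7.5) − (-6)(-10) = 7.5
P_2→P_3: (-6)(10.5) − (-12)(7.5) = 27
P_3→P_4: (-12)(4) − (-13)(10.5) = 88.5
P_4→P_5: (-13)(2) − (-9.5)(4) = 12
P_5→P_6: (-9.5)(-9) − (-12)(2) = 109.5
P_6→P_1: (-12)(-10) − (9)(-9) = 201
Σ = 445.5
Area = |Σ|/2 = 222.75.

222.75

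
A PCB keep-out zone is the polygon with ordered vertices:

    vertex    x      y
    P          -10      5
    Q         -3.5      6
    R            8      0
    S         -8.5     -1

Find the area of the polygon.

75.5

Apply the surveyor's formula: 2A = Σ (x_i·y_{i+1} − x_{i+1}·y_i), indices taken mod 4.
P→Q: (-10)(6) − (-3.5)(5) = -42.5
Q→R: (-3.5)(0) − (8)(6) = -48
R→S: (8)(-1) − (-8.5)(0) = -8
S→P: (-8.5)(5) − (-10)(-1) = -52.5
Σ = -151
Area = |Σ|/2 = 75.5.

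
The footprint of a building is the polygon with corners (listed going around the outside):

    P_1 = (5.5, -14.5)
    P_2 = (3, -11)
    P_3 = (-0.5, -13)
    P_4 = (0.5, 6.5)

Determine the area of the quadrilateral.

50.625

Cross-terms: -17, -44.5, 3.25, -43  ⇒  Σ = -101.25
Area = |Σ|/2 = 50.625.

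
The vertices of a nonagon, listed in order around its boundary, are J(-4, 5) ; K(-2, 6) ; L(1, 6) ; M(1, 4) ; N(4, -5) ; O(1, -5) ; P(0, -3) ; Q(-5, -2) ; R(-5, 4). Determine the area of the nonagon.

63.5

Apply the surveyor's formula: 2A = Σ (x_i·y_{i+1} − x_{i+1}·y_i), indices taken mod 9.
Σ = (-14) + (-18) + (-2) + (-21) + (-15) + (-3) + (-15) + (-30) + (-9) = -127
Area = |Σ|/2 = 63.5.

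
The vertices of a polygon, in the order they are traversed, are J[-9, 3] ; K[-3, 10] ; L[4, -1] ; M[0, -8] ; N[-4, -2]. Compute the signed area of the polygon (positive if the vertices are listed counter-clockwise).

Apply the surveyor's formula: 2A = Σ (x_i·y_{i+1} − x_{i+1}·y_i), indices taken mod 5.
Cross-terms: -81, -37, -32, -32, -30  ⇒  Σ = -212
Signed area = Σ/2 = -106 (negative ⇒ clockwise traversal).

-106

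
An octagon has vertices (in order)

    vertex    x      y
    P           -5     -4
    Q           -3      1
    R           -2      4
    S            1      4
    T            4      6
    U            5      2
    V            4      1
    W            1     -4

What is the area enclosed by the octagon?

Apply Gauss's area formula: 2A = Σ (x_i·y_{i+1} − x_{i+1}·y_i), indices taken mod 8.
Σ = (-17) + (-10) + (-12) + (-10) + (-22) + (-3) + (-17) + (-24) = -115
Area = |Σ|/2 = 57.5.

57.5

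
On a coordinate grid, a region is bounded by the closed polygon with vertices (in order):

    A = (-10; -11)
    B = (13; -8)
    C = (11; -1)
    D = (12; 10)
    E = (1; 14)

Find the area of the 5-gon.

353.5

A→B: (-10)(-8) − (13)(-11) = 223
B→C: (13)(-1) − (11)(-8) = 75
C→D: (11)(10) − (12)(-1) = 122
D→E: (12)(14) − (1)(10) = 158
E→A: (1)(-11) − (-10)(14) = 129
Σ = 707
Area = |Σ|/2 = 353.5.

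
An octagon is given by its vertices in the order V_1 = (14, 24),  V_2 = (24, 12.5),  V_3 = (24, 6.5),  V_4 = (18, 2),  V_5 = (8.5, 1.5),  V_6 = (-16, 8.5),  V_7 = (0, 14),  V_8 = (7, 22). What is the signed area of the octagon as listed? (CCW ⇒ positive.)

-484.875

V_1→V_2: (14)(12.5) − (24)(24) = -401
V_2→V_3: (24)(6.5) − (24)(12.5) = -144
V_3→V_4: (24)(2) − (18)(6.5) = -69
V_4→V_5: (18)(1.5) − (8.5)(2) = 10
V_5→V_6: (8.5)(8.5) − (-16)(1.5) = 96.25
V_6→V_7: (-16)(14) − (0)(8.5) = -224
V_7→V_8: (0)(22) − (7)(14) = -98
V_8→V_1: (7)(24) − (14)(22) = -140
Σ = -969.75
Signed area = Σ/2 = -484.875 (negative ⇒ clockwise traversal).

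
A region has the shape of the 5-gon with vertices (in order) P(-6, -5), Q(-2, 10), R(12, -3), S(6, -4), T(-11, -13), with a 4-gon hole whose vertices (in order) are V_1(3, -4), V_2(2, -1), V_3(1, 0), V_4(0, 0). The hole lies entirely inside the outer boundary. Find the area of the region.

176.5

Outer boundary:
Apply the shoelace formula: 2A = Σ (x_i·y_{i+1} − x_{i+1}·y_i), indices taken mod 5.
P→Q: (-6)(10) − (-2)(-5) = -70
Q→R: (-2)(-3) − (12)(10) = -114
R→S: (12)(-4) − (6)(-3) = -30
S→T: (6)(-13) − (-11)(-4) = -122
T→P: (-11)(-5) − (-6)(-13) = -23
Σ = -359
Area = |Σ|/2 = 179.5.
Hole:
Σ = (5) + (1) + (0) + (0) = 6
Area = |Σ|/2 = 3.
Net area = 179.5 − 3 = 176.5.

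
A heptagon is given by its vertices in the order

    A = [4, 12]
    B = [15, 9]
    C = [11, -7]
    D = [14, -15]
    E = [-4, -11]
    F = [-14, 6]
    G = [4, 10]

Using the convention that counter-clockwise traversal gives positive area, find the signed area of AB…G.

A→B: (4)(9) − (15)(12) = -144
B→C: (15)(-7) − (11)(9) = -204
C→D: (11)(-15) − (14)(-7) = -67
D→E: (14)(-11) − (-4)(-15) = -214
E→F: (-4)(6) − (-14)(-11) = -178
F→G: (-14)(10) − (4)(6) = -164
G→A: (4)(12) − (4)(10) = 8
Σ = -963
Signed area = Σ/2 = -481.5 (negative ⇒ clockwise traversal).

-481.5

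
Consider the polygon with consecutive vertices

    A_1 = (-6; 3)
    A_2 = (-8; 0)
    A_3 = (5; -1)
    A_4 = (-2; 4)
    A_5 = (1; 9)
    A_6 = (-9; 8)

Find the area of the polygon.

Apply the shoelace (surveyor's) formula: 2A = Σ (x_i·y_{i+1} − x_{i+1}·y_i), indices taken mod 6.
A_1→A_2: (-6)(0) − (-8)(3) = 24
A_2→A_3: (-8)(-1) − (5)(0) = 8
A_3→A_4: (5)(4) − (-2)(-1) = 18
A_4→A_5: (-2)(9) − (1)(4) = -22
A_5→A_6: (1)(8) − (-9)(9) = 89
A_6→A_1: (-9)(3) − (-6)(8) = 21
Σ = 138
Area = |Σ|/2 = 69.

69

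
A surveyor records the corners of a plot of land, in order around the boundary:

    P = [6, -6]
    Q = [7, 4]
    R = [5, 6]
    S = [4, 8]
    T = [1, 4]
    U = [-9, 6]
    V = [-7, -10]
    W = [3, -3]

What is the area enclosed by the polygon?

Apply Gauss's area formula: 2A = Σ (x_i·y_{i+1} − x_{i+1}·y_i), indices taken mod 8.
Σ = (66) + (22) + (16) + (8) + (42) + (132) + (51) + (0) = 337
Area = |Σ|/2 = 168.5.

168.5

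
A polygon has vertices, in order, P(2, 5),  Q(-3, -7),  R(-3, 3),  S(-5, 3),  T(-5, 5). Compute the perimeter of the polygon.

|PQ| = √((-5)² + (-12)²) = √169 = 13
|QR| = √((0)² + (10)²) = √100 = 10
|RS| = √((-2)² + (0)²) = √4 = 2
|ST| = √((0)² + (2)²) = √4 = 2
|TP| = √((7)² + (0)²) = √49 = 7
Perimeter = 13 + 10 + 2 + 2 + 7 = 34.

34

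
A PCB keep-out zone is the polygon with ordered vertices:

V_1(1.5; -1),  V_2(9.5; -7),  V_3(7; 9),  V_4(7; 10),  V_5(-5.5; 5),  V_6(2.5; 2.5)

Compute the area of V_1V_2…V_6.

99

Apply the shoelace (surveyor's) formula: 2A = Σ (x_i·y_{i+1} − x_{i+1}·y_i), indices taken mod 6.
Σ = (-1) + (134.5) + (7) + (90) + (-26.25) + (-6.25) = 198
Area = |Σ|/2 = 99.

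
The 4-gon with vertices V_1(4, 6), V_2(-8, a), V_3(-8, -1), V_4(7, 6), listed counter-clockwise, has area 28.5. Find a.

2

The doubled signed area Σ (x_i y_{i+1} − x_{i+1} y_i) is linear in a.
With a=0 it equals 33; the coefficient of a is 12 (from the two edges through V_2).
So 12·a + 33 = 2·28.5 = 57 ⇒ a = 2.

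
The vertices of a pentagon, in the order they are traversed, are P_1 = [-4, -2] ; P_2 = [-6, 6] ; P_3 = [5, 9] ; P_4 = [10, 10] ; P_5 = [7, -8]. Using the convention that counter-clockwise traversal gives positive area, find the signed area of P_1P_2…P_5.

-178

Σ = (-36) + (-84) + (-40) + (-150) + (-46) = -356
Signed area = Σ/2 = -178 (negative ⇒ clockwise traversal).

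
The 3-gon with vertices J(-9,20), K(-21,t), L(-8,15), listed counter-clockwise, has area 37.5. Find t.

5

The doubled signed area Σ (x_i y_{i+1} − x_{i+1} y_i) is linear in t.
With t=0 it equals 80; the coefficient of t is -1 (from the two edges through K).
So -1·t + 80 = 2·37.5 = 75 ⇒ t = 5.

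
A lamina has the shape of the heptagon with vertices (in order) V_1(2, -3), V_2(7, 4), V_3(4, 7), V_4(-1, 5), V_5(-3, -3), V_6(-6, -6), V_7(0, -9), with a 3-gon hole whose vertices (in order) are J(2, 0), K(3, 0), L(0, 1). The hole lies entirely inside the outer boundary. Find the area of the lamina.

89

Outer boundary:
Apply the shoelace (surveyor's) formula: 2A = Σ (x_i·y_{i+1} − x_{i+1}·y_i), indices taken mod 7.
Cross-terms: 29, 33, 27, 18, 0, 54, 18  ⇒  Σ = 179
Area = |Σ|/2 = 89.5.
Hole:
Apply Gauss's area formula: 2A = Σ (x_i·y_{i+1} − x_{i+1}·y_i), indices taken mod 3.
J→K: (2)(0) − (3)(0) = 0
K→L: (3)(1) − (0)(0) = 3
L→J: (0)(0) − (2)(1) = -2
Σ = 1
Area = |Σ|/2 = 0.5.
Net area = 89.5 − 0.5 = 89.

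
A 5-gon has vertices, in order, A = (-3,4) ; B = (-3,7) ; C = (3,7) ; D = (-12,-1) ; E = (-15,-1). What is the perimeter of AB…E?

|AB| = √((0)² + (3)²) = √9 = 3
|BC| = √((6)² + (0)²) = √36 = 6
|CD| = √((-15)² + (-8)²) = √289 = 17
|DE| = √((-3)² + (0)²) = √9 = 3
|EA| = √((12)² + (5)²) = √169 = 13
Perimeter = 3 + 6 + 17 + 3 + 13 = 42.

42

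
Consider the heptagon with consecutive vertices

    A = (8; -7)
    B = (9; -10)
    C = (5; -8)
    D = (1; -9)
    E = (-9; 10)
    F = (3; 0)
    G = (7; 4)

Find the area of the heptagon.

123

A→B: (8)(-10) − (9)(-7) = -17
B→C: (9)(-8) − (5)(-10) = -22
C→D: (5)(-9) − (1)(-8) = -37
D→E: (1)(10) − (-9)(-9) = -71
E→F: (-9)(0) − (3)(10) = -30
F→G: (3)(4) − (7)(0) = 12
G→A: (7)(-7) − (8)(4) = -81
Σ = -246
Area = |Σ|/2 = 123.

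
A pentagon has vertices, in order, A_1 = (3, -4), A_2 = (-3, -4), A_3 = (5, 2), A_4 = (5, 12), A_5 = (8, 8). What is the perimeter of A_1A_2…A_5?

|A_1A_2| = √((-6)² + (0)²) = √36 = 6
|A_2A_3| = √((8)² + (6)²) = √100 = 10
|A_3A_4| = √((0)² + (10)²) = √100 = 10
|A_4A_5| = √((3)² + (-4)²) = √25 = 5
|A_5A_1| = √((-5)² + (-12)²) = √169 = 13
Perimeter = 6 + 10 + 10 + 5 + 13 = 44.

44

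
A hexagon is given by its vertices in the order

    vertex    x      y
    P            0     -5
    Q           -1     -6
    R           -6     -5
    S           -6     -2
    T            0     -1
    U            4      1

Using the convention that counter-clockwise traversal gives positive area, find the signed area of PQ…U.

-32

Σ = (-5) + (-31) + (-18) + (6) + (4) + (-20) = -64
Signed area = Σ/2 = -32 (negative ⇒ clockwise traversal).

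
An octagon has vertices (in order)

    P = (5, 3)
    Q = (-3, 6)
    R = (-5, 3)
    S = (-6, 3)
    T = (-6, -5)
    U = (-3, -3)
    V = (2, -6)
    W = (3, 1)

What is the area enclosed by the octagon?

81

Apply the surveyor's formula: 2A = Σ (x_i·y_{i+1} − x_{i+1}·y_i), indices taken mod 8.
Σ = (39) + (21) + (3) + (48) + (3) + (24) + (20) + (4) = 162
Area = |Σ|/2 = 81.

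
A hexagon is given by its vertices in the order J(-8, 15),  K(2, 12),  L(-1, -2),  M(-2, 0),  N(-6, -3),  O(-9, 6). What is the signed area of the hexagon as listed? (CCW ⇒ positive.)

Σ = (-126) + (8) + (-4) + (6) + (-63) + (-87) = -266
Signed area = Σ/2 = -133 (negative ⇒ clockwise traversal).

-133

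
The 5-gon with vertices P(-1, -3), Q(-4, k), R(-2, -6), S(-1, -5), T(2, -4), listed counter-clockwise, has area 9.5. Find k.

-1

The doubled signed area Σ (x_i y_{i+1} − x_{i+1} y_i) is linear in k.
With k=0 it equals 20; the coefficient of k is 1 (from the two edges through Q).
So 1·k + 20 = 2·9.5 = 19 ⇒ k = -1.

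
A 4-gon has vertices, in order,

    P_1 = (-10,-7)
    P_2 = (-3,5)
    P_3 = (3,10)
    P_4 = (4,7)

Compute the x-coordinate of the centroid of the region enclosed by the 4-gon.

-538/279

Apply Gauss's area formula. First the cross-terms c_i = x_i·y_{i+1} − x_{i+1}·y_i:
  -71, -45, -19, 42  ⇒  2A = -93, A = -46.5.
Then Σ (x_i + x_{i+1})·c_i = 538, so x̄ = 538 / (6·(-46.5)) = -538/279.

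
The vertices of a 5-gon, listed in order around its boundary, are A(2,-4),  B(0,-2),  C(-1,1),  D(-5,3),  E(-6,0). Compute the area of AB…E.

Apply Gauss's area formula: 2A = Σ (x_i·y_{i+1} − x_{i+1}·y_i), indices taken mod 5.
Σ = (-4) + (-2) + (2) + (18) + (24) = 38
Area = |Σ|/2 = 19.

19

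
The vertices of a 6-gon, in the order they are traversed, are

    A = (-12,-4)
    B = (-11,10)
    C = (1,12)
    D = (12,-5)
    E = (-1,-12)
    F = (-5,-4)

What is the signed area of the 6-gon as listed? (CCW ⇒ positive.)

-344

Apply the shoelace (surveyor's) formula: 2A = Σ (x_i·y_{i+1} − x_{i+1}·y_i), indices taken mod 6.
A→B: (-12)(10) − (-11)(-4) = -164
B→C: (-11)(12) − (1)(10) = -142
C→D: (1)(-5) − (12)(12) = -149
D→E: (12)(-12) − (-1)(-5) = -149
E→F: (-1)(-4) − (-5)(-12) = -56
F→A: (-5)(-4) − (-12)(-4) = -28
Σ = -688
Signed area = Σ/2 = -344 (negative ⇒ clockwise traversal).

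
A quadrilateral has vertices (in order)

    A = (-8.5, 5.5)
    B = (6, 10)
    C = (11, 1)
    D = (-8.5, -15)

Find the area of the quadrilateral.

276.375

Apply Gauss's area formula: 2A = Σ (x_i·y_{i+1} − x_{i+1}·y_i), indices taken mod 4.
Σ = (-118) + (-104) + (-156.5) + (-174.25) = -552.75
Area = |Σ|/2 = 276.375.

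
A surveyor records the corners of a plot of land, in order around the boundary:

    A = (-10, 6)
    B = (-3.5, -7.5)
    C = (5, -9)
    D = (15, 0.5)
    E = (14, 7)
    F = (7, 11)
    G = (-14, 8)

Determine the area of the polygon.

Apply the shoelace formula: 2A = Σ (x_i·y_{i+1} − x_{i+1}·y_i), indices taken mod 7.
Cross-terms: 96, 69, 137.5, 98, 105, 210, -4  ⇒  Σ = 711.5
Area = |Σ|/2 = 355.75.

355.75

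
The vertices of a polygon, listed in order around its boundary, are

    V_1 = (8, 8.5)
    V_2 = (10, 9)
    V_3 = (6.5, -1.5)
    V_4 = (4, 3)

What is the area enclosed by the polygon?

25.5

V_1→V_2: (8)(9) − (10)(8.5) = -13
V_2→V_3: (10)(-1.5) − (6.5)(9) = -73.5
V_3→V_4: (6.5)(3) − (4)(-1.5) = 25.5
V_4→V_1: (4)(8.5) − (8)(3) = 10
Σ = -51
Area = |Σ|/2 = 25.5.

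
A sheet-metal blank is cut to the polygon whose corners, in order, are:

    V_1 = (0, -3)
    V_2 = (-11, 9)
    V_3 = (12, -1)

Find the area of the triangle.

83

Apply the shoelace (surveyor's) formula: 2A = Σ (x_i·y_{i+1} − x_{i+1}·y_i), indices taken mod 3.
Σ = (-33) + (-97) + (-36) = -166
Area = |Σ|/2 = 83.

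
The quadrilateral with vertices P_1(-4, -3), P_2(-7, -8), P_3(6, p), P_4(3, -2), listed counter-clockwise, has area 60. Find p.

The doubled signed area Σ (x_i y_{i+1} − x_{i+1} y_i) is linear in p.
With p=0 it equals 30; the coefficient of p is -10 (from the two edges through P_3).
So -10·p + 30 = 2·60 = 120 ⇒ p = -9.

-9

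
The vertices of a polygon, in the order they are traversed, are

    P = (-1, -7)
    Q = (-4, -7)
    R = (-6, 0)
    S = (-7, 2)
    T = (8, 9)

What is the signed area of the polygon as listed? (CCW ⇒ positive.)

-100.5

Apply Gauss's area formula: 2A = Σ (x_i·y_{i+1} − x_{i+1}·y_i), indices taken mod 5.
P→Q: (-1)(-7) − (-4)(-7) = -21
Q→R: (-4)(0) − (-6)(-7) = -42
R→S: (-6)(2) − (-7)(0) = -12
S→T: (-7)(9) − (8)(2) = -79
T→P: (8)(-7) − (-1)(9) = -47
Σ = -201
Signed area = Σ/2 = -100.5 (negative ⇒ clockwise traversal).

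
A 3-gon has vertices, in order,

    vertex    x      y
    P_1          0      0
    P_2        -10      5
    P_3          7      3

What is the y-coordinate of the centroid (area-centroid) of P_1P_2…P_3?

Apply the shoelace (surveyor's) formula. First the cross-terms c_i = x_i·y_{i+1} − x_{i+1}·y_i:
  0, -65, 0  ⇒  2A = -65, A = -32.5.
Then Σ (y_i + y_{i+1})·c_i = -520, so ȳ = -520 / (6·(-32.5)) = 8/3.

8/3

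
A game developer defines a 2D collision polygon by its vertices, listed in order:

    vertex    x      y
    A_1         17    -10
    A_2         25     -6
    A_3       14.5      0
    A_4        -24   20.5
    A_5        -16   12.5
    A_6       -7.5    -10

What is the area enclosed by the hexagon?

529.5

Σ = (148) + (87) + (297.25) + (28) + (253.75) + (245) = 1059
Area = |Σ|/2 = 529.5.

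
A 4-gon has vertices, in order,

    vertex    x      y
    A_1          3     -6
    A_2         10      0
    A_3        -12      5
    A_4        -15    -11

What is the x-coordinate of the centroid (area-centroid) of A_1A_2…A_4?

-1277/264

Apply the shoelace (surveyor's) formula. First the cross-terms c_i = x_i·y_{i+1} − x_{i+1}·y_i:
  60, 50, 207, 123  ⇒  2A = 440, A = 220.
Then Σ (x_i + x_{i+1})·c_i = -6385, so x̄ = -6385 / (6·220) = -1277/264.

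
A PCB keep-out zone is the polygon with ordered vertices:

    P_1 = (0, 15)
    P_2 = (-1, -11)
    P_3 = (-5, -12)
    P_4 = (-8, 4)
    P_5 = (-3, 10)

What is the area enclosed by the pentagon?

Apply Gauss's area formula: 2A = Σ (x_i·y_{i+1} − x_{i+1}·y_i), indices taken mod 5.
Σ = (15) + (-43) + (-116) + (-68) + (-45) = -257
Area = |Σ|/2 = 128.5.

128.5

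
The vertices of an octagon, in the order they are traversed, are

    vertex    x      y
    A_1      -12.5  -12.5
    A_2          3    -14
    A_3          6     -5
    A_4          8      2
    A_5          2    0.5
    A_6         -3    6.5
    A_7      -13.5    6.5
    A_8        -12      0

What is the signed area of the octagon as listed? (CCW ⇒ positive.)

Apply the shoelace formula: 2A = Σ (x_i·y_{i+1} − x_{i+1}·y_i), indices taken mod 8.
A_1→A_2: (-12.5)(-14) − (3)(-12.5) = 212.5
A_2→A_3: (3)(-5) − (6)(-14) = 69
A_3→A_4: (6)(2) − (8)(-5) = 52
A_4→A_5: (8)(0.5) − (2)(2) = 0
A_5→A_6: (2)(6.5) − (-3)(0.5) = 14.5
A_6→A_7: (-3)(6.5) − (-13.5)(6.5) = 68.25
A_7→A_8: (-13.5)(0) − (-12)(6.5) = 78
A_8→A_1: (-12)(-12.5) − (-12.5)(0) = 150
Σ = 644.25
Signed area = Σ/2 = 322.125 (positive ⇒ counter-clockwise traversal).

322.125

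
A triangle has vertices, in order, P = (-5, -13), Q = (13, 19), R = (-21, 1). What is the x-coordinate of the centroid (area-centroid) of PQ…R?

Apply Gauss's area formula. First the cross-terms c_i = x_i·y_{i+1} − x_{i+1}·y_i:
  74, 412, 278  ⇒  2A = 764, A = 382.
Then Σ (x_i + x_{i+1})·c_i = -9932, so x̄ = -9932 / (6·382) = -13/3.

-13/3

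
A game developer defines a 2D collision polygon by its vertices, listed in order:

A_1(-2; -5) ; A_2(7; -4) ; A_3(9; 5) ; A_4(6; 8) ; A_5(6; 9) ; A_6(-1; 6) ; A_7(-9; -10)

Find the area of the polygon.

148

Σ = (43) + (71) + (42) + (6) + (45) + (64) + (25) = 296
Area = |Σ|/2 = 148.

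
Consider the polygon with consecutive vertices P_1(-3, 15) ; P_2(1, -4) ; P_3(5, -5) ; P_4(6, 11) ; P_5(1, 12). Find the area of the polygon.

Apply the surveyor's formula: 2A = Σ (x_i·y_{i+1} − x_{i+1}·y_i), indices taken mod 5.
Σ = (-3) + (15) + (85) + (61) + (51) = 209
Area = |Σ|/2 = 104.5.

104.5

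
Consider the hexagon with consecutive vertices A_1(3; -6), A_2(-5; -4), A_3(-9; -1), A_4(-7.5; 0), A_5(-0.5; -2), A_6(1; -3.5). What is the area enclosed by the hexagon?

A_1→A_2: (3)(-4) − (-5)(-6) = -42
A_2→A_3: (-5)(-1) − (-9)(-4) = -31
A_3→A_4: (-9)(0) − (-7.5)(-1) = -7.5
A_4→A_5: (-7.5)(-2) − (-0.5)(0) = 15
A_5→A_6: (-0.5)(-3.5) − (1)(-2) = 3.75
A_6→A_1: (1)(-6) − (3)(-3.5) = 4.5
Σ = -57.25
Area = |Σ|/2 = 28.625.

28.625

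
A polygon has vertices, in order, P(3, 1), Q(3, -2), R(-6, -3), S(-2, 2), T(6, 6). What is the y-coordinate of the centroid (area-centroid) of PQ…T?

Apply the shoelace formula. First the cross-terms c_i = x_i·y_{i+1} − x_{i+1}·y_i:
  -9, -21, -18, -24, -12  ⇒  2A = -84, A = -42.
Then Σ (y_i + y_{i+1})·c_i = -144, so ȳ = -144 / (6·(-42)) = 4/7.

4/7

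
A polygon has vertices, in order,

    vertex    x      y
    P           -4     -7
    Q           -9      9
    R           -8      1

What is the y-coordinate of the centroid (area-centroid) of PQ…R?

1

Apply Gauss's area formula. First the cross-terms c_i = x_i·y_{i+1} − x_{i+1}·y_i:
  -99, 63, 60  ⇒  2A = 24, A = 12.
Then Σ (y_i + y_{i+1})·c_i = 72, so ȳ = 72 / (6·12) = 1.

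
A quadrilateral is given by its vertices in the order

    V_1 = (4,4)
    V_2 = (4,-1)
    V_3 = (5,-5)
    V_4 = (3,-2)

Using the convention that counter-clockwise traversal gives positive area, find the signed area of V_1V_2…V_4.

Apply Gauss's area formula: 2A = Σ (x_i·y_{i+1} − x_{i+1}·y_i), indices taken mod 4.
Σ = (-20) + (-15) + (5) + (20) = -10
Signed area = Σ/2 = -5 (negative ⇒ clockwise traversal).

-5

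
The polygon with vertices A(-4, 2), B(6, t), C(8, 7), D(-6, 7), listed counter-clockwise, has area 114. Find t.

Write out the shoelace sum; only the two edges meeting at B involve t:
2·Area = [((-4)·t − 6·2) + (6·7 − 8·t)] + 114
       = -12·t + 144 = 228
⇒ t = -7.

-7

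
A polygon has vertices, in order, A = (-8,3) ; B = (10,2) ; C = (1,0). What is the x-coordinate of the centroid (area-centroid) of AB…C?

Apply the shoelace (surveyor's) formula. First the cross-terms c_i = x_i·y_{i+1} − x_{i+1}·y_i:
  -46, -2, 3  ⇒  2A = -45, A = -22.5.
Then Σ (x_i + x_{i+1})·c_i = -135, so x̄ = -135 / (6·(-22.5)) = 1.

1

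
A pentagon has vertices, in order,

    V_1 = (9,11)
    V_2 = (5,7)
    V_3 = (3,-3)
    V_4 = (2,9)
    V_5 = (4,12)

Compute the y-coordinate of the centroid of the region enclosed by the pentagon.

Apply the shoelace (surveyor's) formula. First the cross-terms c_i = x_i·y_{i+1} − x_{i+1}·y_i:
  8, -36, 33, -12, -64  ⇒  2A = -71, A = -35.5.
Then Σ (y_i + y_{i+1})·c_i = -1526, so ȳ = -1526 / (6·(-35.5)) = 1526/213.

1526/213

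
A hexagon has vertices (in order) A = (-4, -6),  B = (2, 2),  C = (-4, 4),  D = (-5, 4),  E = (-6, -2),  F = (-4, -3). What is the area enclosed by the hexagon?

40

Σ = (4) + (16) + (4) + (34) + (10) + (12) = 80
Area = |Σ|/2 = 40.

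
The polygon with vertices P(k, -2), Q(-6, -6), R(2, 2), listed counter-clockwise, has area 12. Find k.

Write out the shoelace sum; only the two edges meeting at P involve k:
2·Area = [(2·(-2) − k·2) + (k·(-6) − (-6)·(-2))] + 0
       = -8·k + -16 = 24
⇒ k = -5.

-5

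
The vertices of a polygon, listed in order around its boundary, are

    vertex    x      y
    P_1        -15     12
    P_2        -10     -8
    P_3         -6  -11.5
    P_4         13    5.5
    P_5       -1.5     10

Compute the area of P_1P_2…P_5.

Apply the surveyor's formula: 2A = Σ (x_i·y_{i+1} − x_{i+1}·y_i), indices taken mod 5.
Cross-terms: 240, 67, 116.5, 138.25, 132  ⇒  Σ = 693.75
Area = |Σ|/2 = 346.875.

346.875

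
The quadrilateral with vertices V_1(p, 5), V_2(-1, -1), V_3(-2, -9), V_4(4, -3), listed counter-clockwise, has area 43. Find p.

6

The doubled signed area Σ (x_i y_{i+1} − x_{i+1} y_i) is linear in p.
With p=0 it equals 74; the coefficient of p is 2 (from the two edges through V_1).
So 2·p + 74 = 2·43 = 86 ⇒ p = 6.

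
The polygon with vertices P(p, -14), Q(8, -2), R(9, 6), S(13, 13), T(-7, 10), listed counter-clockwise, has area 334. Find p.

-11

Write out the shoelace sum; only the two edges meeting at P involve p:
2·Area = [((-7)·(-14) − p·10) + (p·(-2) − 8·(-14))] + 326
       = -12·p + 536 = 668
⇒ p = -11.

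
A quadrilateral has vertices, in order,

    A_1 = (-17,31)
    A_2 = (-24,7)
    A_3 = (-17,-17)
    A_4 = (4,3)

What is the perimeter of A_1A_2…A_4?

114

|A_1A_2| = √((-7)² + (-24)²) = √625 = 25
|A_2A_3| = √((7)² + (-24)²) = √625 = 25
|A_3A_4| = √((21)² + (20)²) = √841 = 29
|A_4A_1| = √((-21)² + (28)²) = √1225 = 35
Perimeter = 25 + 25 + 29 + 35 = 114.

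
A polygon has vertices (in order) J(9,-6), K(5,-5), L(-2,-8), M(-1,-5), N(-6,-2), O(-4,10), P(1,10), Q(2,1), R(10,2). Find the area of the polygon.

Apply the shoelace (surveyor's) formula: 2A = Σ (x_i·y_{i+1} − x_{i+1}·y_i), indices taken mod 9.
Σ = (-15) + (-50) + (2) + (-28) + (-68) + (-50) + (-19) + (-6) + (-78) = -312
Area = |Σ|/2 = 156.

156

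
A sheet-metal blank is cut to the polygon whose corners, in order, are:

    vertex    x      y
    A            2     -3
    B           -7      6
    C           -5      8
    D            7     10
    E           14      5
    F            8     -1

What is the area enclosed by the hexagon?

A→B: (2)(6) − (-7)(-3) = -9
B→C: (-7)(8) − (-5)(6) = -26
C→D: (-5)(10) − (7)(8) = -106
D→E: (7)(5) − (14)(10) = -105
E→F: (14)(-1) − (8)(5) = -54
F→A: (8)(-3) − (2)(-1) = -22
Σ = -322
Area = |Σ|/2 = 161.

161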